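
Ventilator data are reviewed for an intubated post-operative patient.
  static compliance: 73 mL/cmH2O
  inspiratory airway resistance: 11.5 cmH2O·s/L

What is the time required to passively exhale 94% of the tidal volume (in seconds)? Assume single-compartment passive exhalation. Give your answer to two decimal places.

2.36

τ = R × C = 11.5 × 73 mL/cmH2O = 11.5 × 0.073 L/cmH2O = 0.8395 s.
Exhaled fraction f = 1 − e^(−t/τ) → t = −τ·ln(1 − f) = −0.8395·ln(0.06) = 2.362 s.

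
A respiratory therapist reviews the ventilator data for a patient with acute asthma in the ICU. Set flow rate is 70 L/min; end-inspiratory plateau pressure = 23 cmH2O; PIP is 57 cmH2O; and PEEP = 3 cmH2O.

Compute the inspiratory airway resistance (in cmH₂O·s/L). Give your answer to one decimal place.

Flow: 70 L/min ÷ 60 = 1.1667 L/s.
Raw = (PIP − Pplat) / flow = (57 − 23) / 1.1667 = 34.0 / 1.1667 = 29.142 cmH2O·s/L.

29.1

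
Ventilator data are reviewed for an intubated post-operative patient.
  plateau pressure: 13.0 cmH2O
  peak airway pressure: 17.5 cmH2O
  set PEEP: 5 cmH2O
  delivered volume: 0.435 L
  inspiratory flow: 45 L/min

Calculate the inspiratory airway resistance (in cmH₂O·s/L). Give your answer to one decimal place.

6.0

Flow: 45 L/min ÷ 60 = 0.75 L/s.
Raw = (PIP − Pplat) / flow = (17.5 − 13.0) / 0.75 = 4.5 / 0.75 = 6.0 cmH2O·s/L.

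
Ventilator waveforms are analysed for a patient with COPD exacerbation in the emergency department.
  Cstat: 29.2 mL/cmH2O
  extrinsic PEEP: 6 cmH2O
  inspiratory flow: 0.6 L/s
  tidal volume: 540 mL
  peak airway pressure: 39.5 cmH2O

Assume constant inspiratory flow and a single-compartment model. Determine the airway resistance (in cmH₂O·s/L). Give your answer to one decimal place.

25.0

Equation of motion (constant flow): PIP = Vt/C + R·V̇ + PEEP.
R·V̇ = PIP − Vt/C − PEEP = 39.5 − 540/29.2 − 6 = 39.5 − 18.493 − 6 = 15.007 cmH2O.
R = 15.007 / 0.6 = 25.012 cmH2O·s/L.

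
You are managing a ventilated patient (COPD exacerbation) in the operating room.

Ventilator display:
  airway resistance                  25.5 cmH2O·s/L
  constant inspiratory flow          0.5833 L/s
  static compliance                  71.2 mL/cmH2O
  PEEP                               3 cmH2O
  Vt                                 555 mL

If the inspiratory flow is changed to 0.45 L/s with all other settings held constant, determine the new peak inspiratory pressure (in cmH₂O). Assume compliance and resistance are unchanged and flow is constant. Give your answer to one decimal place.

22.3

PIP = Vt/C + R·V̇ + PEEP (constant-flow equation of motion).
Only the resistive term changes: ΔPIP = R × ΔV̇ = 25.5 × (0.45 − 0.5833) = 25.5 × -0.1333 = -3.399 cmH2O.
Original PIP = 555/71.2 + 25.5×0.5833 + 3 = 25.669 cmH2O; new PIP = 25.669 + (-3.399) = 22.27 cmH2O.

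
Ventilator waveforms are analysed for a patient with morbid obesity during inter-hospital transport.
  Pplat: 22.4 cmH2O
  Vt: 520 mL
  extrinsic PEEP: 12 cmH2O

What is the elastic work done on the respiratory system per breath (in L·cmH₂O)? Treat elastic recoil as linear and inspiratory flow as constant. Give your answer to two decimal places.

2.70

Elastic work ≈ ½ × (Pplat − PEEP) × Vt = 0.5 × (22.4 − 12) × 0.520 L = 0.5 × 10.4 × 0.520 = 2.704 L·cmH2O.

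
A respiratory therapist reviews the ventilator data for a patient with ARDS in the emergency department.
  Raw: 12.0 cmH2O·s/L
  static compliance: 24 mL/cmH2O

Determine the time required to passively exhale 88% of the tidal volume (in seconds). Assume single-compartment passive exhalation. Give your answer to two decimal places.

0.61

τ = R × C = 12.0 × 24 mL/cmH2O = 12.0 × 0.024 L/cmH2O = 0.288 s.
Exhaled fraction f = 1 − e^(−t/τ) → t = −τ·ln(1 − f) = −0.288·ln(0.12) = 0.6106 s.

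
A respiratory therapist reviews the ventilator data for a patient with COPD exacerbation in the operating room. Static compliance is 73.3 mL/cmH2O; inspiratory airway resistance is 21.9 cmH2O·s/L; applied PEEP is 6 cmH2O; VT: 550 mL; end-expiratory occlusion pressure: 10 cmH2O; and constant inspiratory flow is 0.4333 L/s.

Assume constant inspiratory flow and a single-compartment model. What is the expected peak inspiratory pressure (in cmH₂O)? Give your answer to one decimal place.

Total PEEP = 10 cmH2O (set 6 + intrinsic 4); this is the baseline alveolar pressure.
Equation of motion (constant flow): PIP = Vt/C + R·V̇ + PEEP.
PIP = 550/73.3 + 21.9×0.4333 + 10 = 7.503 + 9.489 + 10 = 26.992 cmH2O.

27.0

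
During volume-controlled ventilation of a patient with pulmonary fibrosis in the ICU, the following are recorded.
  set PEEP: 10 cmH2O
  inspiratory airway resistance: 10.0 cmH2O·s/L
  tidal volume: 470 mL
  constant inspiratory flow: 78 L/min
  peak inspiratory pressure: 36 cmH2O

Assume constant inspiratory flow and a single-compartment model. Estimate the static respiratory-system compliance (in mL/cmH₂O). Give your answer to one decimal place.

Flow: 78 L/min ÷ 60 = 1.3 L/s.
Equation of motion (constant flow): PIP = Vt/C + R·V̇ + PEEP.
Vt/C = PIP − R·V̇ − PEEP = 36 − 10.0×1.3 − 10 = 36 − 13.0 − 10 = 13.0 cmH2O.
C = Vt / 13.0 = 470 / 13.0 = 36.154 mL/cmH2O.

36.2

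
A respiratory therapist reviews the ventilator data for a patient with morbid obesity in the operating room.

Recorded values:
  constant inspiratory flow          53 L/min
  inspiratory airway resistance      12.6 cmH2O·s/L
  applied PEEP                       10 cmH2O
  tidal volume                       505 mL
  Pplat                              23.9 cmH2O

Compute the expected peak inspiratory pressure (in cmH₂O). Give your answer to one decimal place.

35.0

Flow: 53 L/min ÷ 60 = 0.8833 L/s.
PIP = Pplat + Raw × flow = 23.9 + 12.6 × 0.8833 = 23.9 + 11.13 = 35.03 cmH2O.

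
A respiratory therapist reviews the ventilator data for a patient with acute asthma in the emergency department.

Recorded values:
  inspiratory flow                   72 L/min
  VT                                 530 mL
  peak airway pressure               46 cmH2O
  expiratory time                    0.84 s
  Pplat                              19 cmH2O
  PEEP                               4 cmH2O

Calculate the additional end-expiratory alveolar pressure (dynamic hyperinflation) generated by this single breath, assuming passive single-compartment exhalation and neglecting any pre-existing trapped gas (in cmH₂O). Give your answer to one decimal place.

5.2

Flow: 72 L/min ÷ 60 = 1.2 L/s.
R = (PIP − Pplat)/V̇ = (46 − 19) / 1.2 = 27.0/1.2 = 22.5 cmH2O·s/L.
C = Vt/(Pplat − PEEP) = 530.0 / (19 − 4) = 530.0/15.0 = 35.333 mL/cmH2O.
τ = R × C = 22.5 × 0.03533 L/cmH2O = 0.7949 s.
Fraction remaining = e^(−Te/τ) = e^(−0.84/0.7949) = 0.3476; trapped volume = 530.0 × 0.3476 = 184.23 mL.
Additional alveolar pressure from trapping ≈ V_trapped / C = 184.23 / 35.333 = 5.214 cmH2O.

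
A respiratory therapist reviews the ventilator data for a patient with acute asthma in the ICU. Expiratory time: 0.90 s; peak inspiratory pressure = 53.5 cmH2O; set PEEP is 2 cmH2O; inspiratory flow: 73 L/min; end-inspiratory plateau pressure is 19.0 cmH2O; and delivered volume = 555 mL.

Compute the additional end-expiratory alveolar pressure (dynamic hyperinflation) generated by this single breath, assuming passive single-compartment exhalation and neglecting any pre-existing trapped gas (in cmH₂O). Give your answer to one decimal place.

Flow: 73 L/min ÷ 60 = 1.2167 L/s.
R = (PIP − Pplat)/V̇ = (53.5 − 19.0) / 1.2167 = 34.5/1.2167 = 28.355 cmH2O·s/L.
C = Vt/(Pplat − PEEP) = 555.0 / (19.0 − 2) = 555.0/17.0 = 32.647 mL/cmH2O.
τ = R × C = 28.355 × 0.03265 L/cmH2O = 0.9258 s.
Fraction remaining = e^(−Te/τ) = e^(−0.90/0.9258) = 0.3783; trapped volume = 555.0 × 0.3783 = 209.96 mL.
Additional alveolar pressure from trapping ≈ V_trapped / C = 209.96 / 32.647 = 6.431 cmH2O.

6.4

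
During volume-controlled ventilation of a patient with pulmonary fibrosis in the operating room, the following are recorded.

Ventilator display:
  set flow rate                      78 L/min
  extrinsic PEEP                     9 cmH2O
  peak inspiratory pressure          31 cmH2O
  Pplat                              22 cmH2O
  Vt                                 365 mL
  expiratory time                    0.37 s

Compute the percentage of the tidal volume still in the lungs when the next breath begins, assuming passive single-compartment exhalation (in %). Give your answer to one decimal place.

14.9

Flow: 78 L/min ÷ 60 = 1.3 L/s.
R = (PIP − Pplat)/V̇ = (31 − 22) / 1.3 = 9.0/1.3 = 6.923 cmH2O·s/L.
C = Vt/(Pplat − PEEP) = 365.0 / (22 − 9) = 365.0/13.0 = 28.077 mL/cmH2O.
τ = R × C = 6.923 × 0.02808 L/cmH2O = 0.1944 s.
Fraction remaining at end-expiration = e^(−Te/τ) = e^(−0.37/0.1944) = 0.1491 → 14.91%.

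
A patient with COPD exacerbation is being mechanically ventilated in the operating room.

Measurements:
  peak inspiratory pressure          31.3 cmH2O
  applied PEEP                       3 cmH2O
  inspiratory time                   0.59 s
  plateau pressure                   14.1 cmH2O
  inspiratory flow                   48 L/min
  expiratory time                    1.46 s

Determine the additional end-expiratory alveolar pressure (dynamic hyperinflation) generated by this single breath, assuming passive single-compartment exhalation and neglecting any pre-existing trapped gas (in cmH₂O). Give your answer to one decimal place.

Flow: 48 L/min ÷ 60 = 0.8 L/s.
Vt = flow × Ti = 0.8 L/s × 0.59 s × 1000 mL/L = 472.0 mL.
R = (PIP − Pplat)/V̇ = (31.3 − 14.1) / 0.8 = 17.2/0.8 = 21.5 cmH2O·s/L.
C = Vt/(Pplat − PEEP) = 472.0 / (14.1 − 3) = 472.0/11.1 = 42.523 mL/cmH2O.
τ = R × C = 21.5 × 0.04252 L/cmH2O = 0.9142 s.
Fraction remaining = e^(−Te/τ) = e^(−1.46/0.9142) = 0.2025; trapped volume = 472.0 × 0.2025 = 95.58 mL.
Additional alveolar pressure from trapping ≈ V_trapped / C = 95.58 / 42.523 = 2.248 cmH2O.

2.2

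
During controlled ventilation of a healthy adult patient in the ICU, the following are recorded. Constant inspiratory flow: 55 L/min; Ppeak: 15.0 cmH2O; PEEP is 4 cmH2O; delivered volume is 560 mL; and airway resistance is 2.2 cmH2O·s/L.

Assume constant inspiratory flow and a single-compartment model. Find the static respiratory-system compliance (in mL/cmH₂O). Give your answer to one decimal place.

Flow: 55 L/min ÷ 60 = 0.9167 L/s.
Equation of motion (constant flow): PIP = Vt/C + R·V̇ + PEEP.
Vt/C = PIP − R·V̇ − PEEP = 15.0 − 2.2×0.9167 − 4 = 15.0 − 2.017 − 4 = 8.983 cmH2O.
C = Vt / 8.983 = 560 / 8.983 = 62.34 mL/cmH2O.

62.3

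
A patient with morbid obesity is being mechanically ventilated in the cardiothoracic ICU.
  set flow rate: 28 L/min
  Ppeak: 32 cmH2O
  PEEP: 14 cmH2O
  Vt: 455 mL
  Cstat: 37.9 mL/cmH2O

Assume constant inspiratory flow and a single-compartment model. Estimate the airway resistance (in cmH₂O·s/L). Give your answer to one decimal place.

Flow: 28 L/min ÷ 60 = 0.4667 L/s.
Equation of motion (constant flow): PIP = Vt/C + R·V̇ + PEEP.
R·V̇ = PIP − Vt/C − PEEP = 32 − 455/37.9 − 14 = 32 − 12.005 − 14 = 5.995 cmH2O.
R = 5.995 / 0.4667 = 12.846 cmH2O·s/L.

12.8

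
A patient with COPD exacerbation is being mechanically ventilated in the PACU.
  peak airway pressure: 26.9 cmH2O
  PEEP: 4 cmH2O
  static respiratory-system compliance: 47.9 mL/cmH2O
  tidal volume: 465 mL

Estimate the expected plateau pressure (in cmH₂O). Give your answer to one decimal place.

13.7

Pplat = PEEP + Vt / Cstat = 4 + 465 / 47.9 = 4 + 9.708 = 13.708 cmH2O.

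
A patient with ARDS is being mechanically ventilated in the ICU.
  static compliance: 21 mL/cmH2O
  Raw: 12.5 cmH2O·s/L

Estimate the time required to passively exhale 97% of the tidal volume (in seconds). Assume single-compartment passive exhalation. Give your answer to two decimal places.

0.92

τ = R × C = 12.5 × 21 mL/cmH2O = 12.5 × 0.021 L/cmH2O = 0.2625 s.
Exhaled fraction f = 1 − e^(−t/τ) → t = −τ·ln(1 − f) = −0.2625·ln(0.03) = 0.9205 s.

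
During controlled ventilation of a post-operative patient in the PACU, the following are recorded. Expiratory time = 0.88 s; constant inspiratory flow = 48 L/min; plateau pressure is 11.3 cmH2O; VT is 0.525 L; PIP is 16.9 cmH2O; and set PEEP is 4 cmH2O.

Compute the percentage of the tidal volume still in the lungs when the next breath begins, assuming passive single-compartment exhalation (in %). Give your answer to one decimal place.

17.4

Flow: 48 L/min ÷ 60 = 0.8 L/s.
R = (PIP − Pplat)/V̇ = (16.9 − 11.3) / 0.8 = 5.6/0.8 = 7.0 cmH2O·s/L.
C = Vt/(Pplat − PEEP) = 525.0 / (11.3 − 4) = 525.0/7.3 = 71.918 mL/cmH2O.
τ = R × C = 7.0 × 0.07192 L/cmH2O = 0.5034 s.
Fraction remaining at end-expiration = e^(−Te/τ) = e^(−0.88/0.5034) = 0.1741 → 17.41%.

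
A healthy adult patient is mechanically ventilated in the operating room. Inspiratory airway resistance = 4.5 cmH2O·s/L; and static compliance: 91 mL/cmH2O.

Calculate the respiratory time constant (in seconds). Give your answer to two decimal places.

τ = R × C = 4.5 × 91 mL/cmH2O = 4.5 × 0.091 L/cmH2O = 0.4095 s.

0.41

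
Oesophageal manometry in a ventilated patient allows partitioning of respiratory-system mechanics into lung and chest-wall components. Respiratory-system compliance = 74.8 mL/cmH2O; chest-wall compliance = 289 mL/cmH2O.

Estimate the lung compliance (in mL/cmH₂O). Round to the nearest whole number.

101

1/CL = 1/Crs − 1/Ccw.
1/CL = 1/74.8 − 1/289 = 0.009909.
CL = 100.92 mL/cmH2O.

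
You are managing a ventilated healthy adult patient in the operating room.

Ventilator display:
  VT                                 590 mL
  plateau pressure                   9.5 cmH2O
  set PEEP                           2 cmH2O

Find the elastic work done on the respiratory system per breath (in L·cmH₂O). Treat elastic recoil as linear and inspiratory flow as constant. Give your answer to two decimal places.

2.21

Elastic work ≈ ½ × (Pplat − PEEP) × Vt = 0.5 × (9.5 − 2) × 0.590 L = 0.5 × 7.5 × 0.590 = 2.213 L·cmH2O.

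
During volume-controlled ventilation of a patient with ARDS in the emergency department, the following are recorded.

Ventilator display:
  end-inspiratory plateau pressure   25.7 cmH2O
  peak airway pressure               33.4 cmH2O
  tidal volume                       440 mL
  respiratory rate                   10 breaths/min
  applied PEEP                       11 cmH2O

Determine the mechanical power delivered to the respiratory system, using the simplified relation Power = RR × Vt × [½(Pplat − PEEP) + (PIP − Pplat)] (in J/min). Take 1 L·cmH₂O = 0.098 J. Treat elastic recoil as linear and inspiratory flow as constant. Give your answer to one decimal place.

Per-breath work = Vt × [½(Pplat−PEEP) + (PIP−Pplat)] = 0.440 × [0.5×14.7 + 7.7] = 0.440 × 15.05 = 6.622 L·cmH2O.
Power = 10 × 6.622 = 66.22 L·cmH2O/min.
× 0.098 J/(L·cmH2O) → 6.49 J/min.

6.5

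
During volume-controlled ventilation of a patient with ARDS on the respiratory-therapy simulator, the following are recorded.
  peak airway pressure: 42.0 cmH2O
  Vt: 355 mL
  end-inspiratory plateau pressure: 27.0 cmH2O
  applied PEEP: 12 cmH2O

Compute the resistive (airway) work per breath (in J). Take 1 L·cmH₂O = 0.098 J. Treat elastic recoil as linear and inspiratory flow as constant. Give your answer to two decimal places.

0.52

With constant inspiratory flow the resistive pressure is constant at PIP − Pplat = 42.0 − 27.0 = 15.0 cmH2O, so resistive work = 15.0 × 0.355 = 5.325 L·cmH2O.
× 0.098 J/(L·cmH2O) → 0.5219 J.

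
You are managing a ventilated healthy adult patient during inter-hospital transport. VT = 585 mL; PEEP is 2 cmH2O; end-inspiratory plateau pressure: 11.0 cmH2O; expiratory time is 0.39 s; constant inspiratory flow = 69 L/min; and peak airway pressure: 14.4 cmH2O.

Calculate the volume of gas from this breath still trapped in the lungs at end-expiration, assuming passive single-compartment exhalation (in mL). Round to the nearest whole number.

Flow: 69 L/min ÷ 60 = 1.15 L/s.
R = (PIP − Pplat)/V̇ = (14.4 − 11.0) / 1.15 = 3.4/1.15 = 2.957 cmH2O·s/L.
C = Vt/(Pplat − PEEP) = 585.0 / (11.0 − 2) = 585.0/9.0 = 65.0 mL/cmH2O.
τ = R × C = 2.957 × 0.065 L/cmH2O = 0.1922 s.
Fraction remaining = e^(−Te/τ) = e^(−0.39/0.1922) = 0.1314.
Trapped volume = 585.0 × 0.1314 = 76.869 mL.

77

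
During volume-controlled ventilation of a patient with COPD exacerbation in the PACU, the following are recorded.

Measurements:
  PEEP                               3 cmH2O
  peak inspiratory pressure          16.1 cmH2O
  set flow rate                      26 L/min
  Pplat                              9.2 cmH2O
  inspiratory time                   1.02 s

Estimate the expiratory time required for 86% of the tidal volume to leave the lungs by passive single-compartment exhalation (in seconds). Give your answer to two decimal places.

Flow: 26 L/min ÷ 60 = 0.4333 L/s.
Vt = flow × Ti = 0.4333 L/s × 1.02 s × 1000 mL/L = 441.97 mL.
R = (PIP − Pplat)/V̇ = (16.1 − 9.2) / 0.4333 = 6.9/0.4333 = 15.924 cmH2O·s/L.
C = Vt/(Pplat − PEEP) = 441.97 / (9.2 − 3) = 441.97/6.2 = 71.285 mL/cmH2O.
τ = R × C = 15.924 × 0.07129 L/cmH2O = 1.135 s.
t = −τ·ln(1 − 0.86) = −1.135·ln(0.14) = 2.232 s.

2.23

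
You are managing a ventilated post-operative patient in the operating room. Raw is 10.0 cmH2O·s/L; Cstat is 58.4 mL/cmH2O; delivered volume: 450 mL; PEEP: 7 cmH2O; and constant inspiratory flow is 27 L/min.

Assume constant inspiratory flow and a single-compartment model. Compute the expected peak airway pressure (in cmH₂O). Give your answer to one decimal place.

19.2

Flow: 27 L/min ÷ 60 = 0.45 L/s.
Equation of motion (constant flow): PIP = Vt/C + R·V̇ + PEEP.
PIP = 450/58.4 + 10.0×0.45 + 7 = 7.705 + 4.5 + 7 = 19.205 cmH2O.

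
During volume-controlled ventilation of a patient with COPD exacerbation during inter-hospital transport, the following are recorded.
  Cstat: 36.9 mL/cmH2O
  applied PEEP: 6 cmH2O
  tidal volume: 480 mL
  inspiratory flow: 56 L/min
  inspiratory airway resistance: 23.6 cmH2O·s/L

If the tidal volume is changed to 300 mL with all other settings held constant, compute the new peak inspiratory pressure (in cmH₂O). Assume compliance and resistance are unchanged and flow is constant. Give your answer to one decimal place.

Flow: 56 L/min ÷ 60 = 0.9333 L/s.
PIP = Vt/C + R·V̇ + PEEP (constant-flow equation of motion).
Only the elastic term changes: ΔPIP = ΔVt / C = (300 − 480) / 36.9 = -4.878 cmH2O.
Original PIP = 480/36.9 + 23.6×0.9333 + 6 = 41.034 cmH2O; new PIP = 41.034 + (-4.878) = 36.156 cmH2O.

36.2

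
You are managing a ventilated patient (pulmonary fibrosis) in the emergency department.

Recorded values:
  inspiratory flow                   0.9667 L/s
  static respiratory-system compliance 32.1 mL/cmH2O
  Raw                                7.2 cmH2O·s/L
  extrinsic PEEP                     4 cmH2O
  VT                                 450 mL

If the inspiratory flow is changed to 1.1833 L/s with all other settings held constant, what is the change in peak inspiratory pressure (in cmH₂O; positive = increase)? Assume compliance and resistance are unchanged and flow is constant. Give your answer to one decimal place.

1.6

PIP = Vt/C + R·V̇ + PEEP (constant-flow equation of motion).
Only the resistive term changes: ΔPIP = R × ΔV̇ = 7.2 × (1.1833 − 0.9667) = 7.2 × 0.2166 = 1.56 cmH2O.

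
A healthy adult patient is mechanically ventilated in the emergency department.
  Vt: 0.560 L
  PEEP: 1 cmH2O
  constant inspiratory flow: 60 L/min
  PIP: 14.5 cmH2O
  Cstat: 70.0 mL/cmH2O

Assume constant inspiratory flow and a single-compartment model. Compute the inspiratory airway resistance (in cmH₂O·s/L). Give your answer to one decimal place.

5.5

Flow: 60 L/min ÷ 60 = 1 L/s.
Equation of motion (constant flow): PIP = Vt/C + R·V̇ + PEEP.
R·V̇ = PIP − Vt/C − PEEP = 14.5 − 560/70.0 − 1 = 14.5 − 8.0 − 1 = 5.5 cmH2O.
R = 5.5 / 1 = 5.5 cmH2O·s/L.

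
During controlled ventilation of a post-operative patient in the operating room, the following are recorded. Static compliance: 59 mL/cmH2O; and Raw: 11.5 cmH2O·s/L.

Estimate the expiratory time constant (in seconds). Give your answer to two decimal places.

0.68

τ = R × C = 11.5 × 59 mL/cmH2O = 11.5 × 0.059 L/cmH2O = 0.6785 s.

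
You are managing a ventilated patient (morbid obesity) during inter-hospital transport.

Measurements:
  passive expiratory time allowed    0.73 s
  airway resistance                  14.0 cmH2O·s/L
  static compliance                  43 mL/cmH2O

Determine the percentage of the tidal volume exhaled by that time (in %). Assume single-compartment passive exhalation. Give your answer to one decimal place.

70.3

τ = R × C = 14.0 × 43 mL/cmH2O = 14.0 × 0.043 L/cmH2O = 0.602 s.
Passive exhalation: V(t)/V₀ = e^(−t/τ) = e^(−0.73/0.602) = 0.2974.
Fraction exhaled = 1 − 0.2974 = 0.7026 → 70.26%.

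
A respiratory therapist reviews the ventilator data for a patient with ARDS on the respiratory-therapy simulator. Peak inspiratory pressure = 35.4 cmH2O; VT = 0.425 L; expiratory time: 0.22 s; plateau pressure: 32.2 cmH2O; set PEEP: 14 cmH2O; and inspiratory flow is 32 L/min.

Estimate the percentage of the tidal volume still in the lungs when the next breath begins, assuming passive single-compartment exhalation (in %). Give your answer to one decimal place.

Flow: 32 L/min ÷ 60 = 0.5333 L/s.
R = (PIP − Pplat)/V̇ = (35.4 − 32.2) / 0.5333 = 3.2/0.5333 = 6.0 cmH2O·s/L.
C = Vt/(Pplat − PEEP) = 425.0 / (32.2 − 14) = 425.0/18.2 = 23.352 mL/cmH2O.
τ = R × C = 6.0 × 0.02335 L/cmH2O = 0.1401 s.
Fraction remaining at end-expiration = e^(−Te/τ) = e^(−0.22/0.1401) = 0.208 → 20.8%.

20.8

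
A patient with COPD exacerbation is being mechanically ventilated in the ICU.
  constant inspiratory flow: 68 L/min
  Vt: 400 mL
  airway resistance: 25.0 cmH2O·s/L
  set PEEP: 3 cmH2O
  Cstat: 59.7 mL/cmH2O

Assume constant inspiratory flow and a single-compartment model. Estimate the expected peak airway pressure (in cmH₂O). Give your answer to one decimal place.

Flow: 68 L/min ÷ 60 = 1.1333 L/s.
Equation of motion (constant flow): PIP = Vt/C + R·V̇ + PEEP.
PIP = 400/59.7 + 25.0×1.1333 + 3 = 6.7 + 28.333 + 3 = 38.033 cmH2O.

38.0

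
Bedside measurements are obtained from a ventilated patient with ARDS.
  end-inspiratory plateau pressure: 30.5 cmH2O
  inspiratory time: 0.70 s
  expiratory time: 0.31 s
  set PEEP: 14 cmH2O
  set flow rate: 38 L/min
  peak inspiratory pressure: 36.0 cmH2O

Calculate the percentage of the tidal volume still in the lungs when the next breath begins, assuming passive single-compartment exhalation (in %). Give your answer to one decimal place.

Flow: 38 L/min ÷ 60 = 0.6333 L/s.
Vt = flow × Ti = 0.6333 L/s × 0.70 s × 1000 mL/L = 443.31 mL.
R = (PIP − Pplat)/V̇ = (36.0 − 30.5) / 0.6333 = 5.5/0.6333 = 8.685 cmH2O·s/L.
C = Vt/(Pplat − PEEP) = 443.31 / (30.5 − 14) = 443.31/16.5 = 26.867 mL/cmH2O.
τ = R × C = 8.685 × 0.02687 L/cmH2O = 0.2334 s.
Fraction remaining at end-expiration = e^(−Te/τ) = e^(−0.31/0.2334) = 0.265 → 26.5%.

26.5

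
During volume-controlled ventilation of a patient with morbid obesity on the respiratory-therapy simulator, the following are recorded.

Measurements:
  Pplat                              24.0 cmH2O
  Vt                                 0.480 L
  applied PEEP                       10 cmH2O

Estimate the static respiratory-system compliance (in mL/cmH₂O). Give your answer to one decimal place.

Cstat = Vt / (Pplat − PEEP) = 480 / (24.0 − 10) = 480 / 14.0 = 34.286 mL/cmH2O.

34.3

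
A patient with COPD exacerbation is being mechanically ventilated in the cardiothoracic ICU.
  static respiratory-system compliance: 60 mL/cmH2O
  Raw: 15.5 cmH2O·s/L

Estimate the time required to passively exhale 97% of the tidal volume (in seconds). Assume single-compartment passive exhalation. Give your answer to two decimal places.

τ = R × C = 15.5 × 60 mL/cmH2O = 15.5 × 0.060 L/cmH2O = 0.93 s.
Exhaled fraction f = 1 − e^(−t/τ) → t = −τ·ln(1 − f) = −0.93·ln(0.03) = 3.261 s.

3.26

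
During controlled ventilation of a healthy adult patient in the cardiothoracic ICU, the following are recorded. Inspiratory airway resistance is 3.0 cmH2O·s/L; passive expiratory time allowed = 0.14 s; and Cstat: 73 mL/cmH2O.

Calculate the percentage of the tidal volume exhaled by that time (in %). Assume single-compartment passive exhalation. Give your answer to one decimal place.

47.2

τ = R × C = 3.0 × 73 mL/cmH2O = 3.0 × 0.073 L/cmH2O = 0.219 s.
Passive exhalation: V(t)/V₀ = e^(−t/τ) = e^(−0.14/0.219) = 0.5277.
Fraction exhaled = 1 − 0.5277 = 0.4723 → 47.23%.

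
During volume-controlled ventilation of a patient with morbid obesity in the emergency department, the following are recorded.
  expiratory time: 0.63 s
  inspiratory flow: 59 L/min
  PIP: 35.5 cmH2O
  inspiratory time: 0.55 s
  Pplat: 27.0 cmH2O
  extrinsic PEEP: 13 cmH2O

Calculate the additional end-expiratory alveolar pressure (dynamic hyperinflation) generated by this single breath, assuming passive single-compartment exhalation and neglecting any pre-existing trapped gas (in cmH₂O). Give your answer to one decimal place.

Flow: 59 L/min ÷ 60 = 0.9833 L/s.
Vt = flow × Ti = 0.9833 L/s × 0.55 s × 1000 mL/L = 540.82 mL.
R = (PIP − Pplat)/V̇ = (35.5 − 27.0) / 0.9833 = 8.5/0.9833 = 8.644 cmH2O·s/L.
C = Vt/(Pplat − PEEP) = 540.82 / (27.0 − 13) = 540.82/14.0 = 38.63 mL/cmH2O.
τ = R × C = 8.644 × 0.03863 L/cmH2O = 0.3339 s.
Fraction remaining = e^(−Te/τ) = e^(−0.63/0.3339) = 0.1516; trapped volume = 540.82 × 0.1516 = 81.988 mL.
Additional alveolar pressure from trapping ≈ V_trapped / C = 81.988 / 38.63 = 2.122 cmH2O.

2.1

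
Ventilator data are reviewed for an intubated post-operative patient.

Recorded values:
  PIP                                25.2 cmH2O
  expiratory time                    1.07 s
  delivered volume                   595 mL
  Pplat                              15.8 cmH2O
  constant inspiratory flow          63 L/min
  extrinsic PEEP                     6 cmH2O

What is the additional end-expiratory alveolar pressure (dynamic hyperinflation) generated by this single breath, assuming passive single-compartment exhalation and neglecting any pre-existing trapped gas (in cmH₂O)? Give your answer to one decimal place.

1.4

Flow: 63 L/min ÷ 60 = 1.05 L/s.
R = (PIP − Pplat)/V̇ = (25.2 − 15.8) / 1.05 = 9.4/1.05 = 8.952 cmH2O·s/L.
C = Vt/(Pplat − PEEP) = 595.0 / (15.8 − 6) = 595.0/9.8 = 60.714 mL/cmH2O.
τ = R × C = 8.952 × 0.06071 L/cmH2O = 0.5435 s.
Fraction remaining = e^(−Te/τ) = e^(−1.07/0.5435) = 0.1396; trapped volume = 595.0 × 0.1396 = 83.062 mL.
Additional alveolar pressure from trapping ≈ V_trapped / C = 83.062 / 60.714 = 1.368 cmH2O.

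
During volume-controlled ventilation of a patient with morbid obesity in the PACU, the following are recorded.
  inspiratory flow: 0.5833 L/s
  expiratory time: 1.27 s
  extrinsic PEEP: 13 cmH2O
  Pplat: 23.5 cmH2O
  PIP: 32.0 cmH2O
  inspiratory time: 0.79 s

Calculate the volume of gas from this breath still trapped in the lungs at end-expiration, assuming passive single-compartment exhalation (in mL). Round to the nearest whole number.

Vt = flow × Ti = 0.5833 L/s × 0.79 s × 1000 mL/L = 460.81 mL.
R = (PIP − Pplat)/V̇ = (32.0 − 23.5) / 0.5833 = 8.5/0.5833 = 14.572 cmH2O·s/L.
C = Vt/(Pplat − PEEP) = 460.81 / (23.5 − 13) = 460.81/10.5 = 43.887 mL/cmH2O.
τ = R × C = 14.572 × 0.04389 L/cmH2O = 0.6396 s.
Fraction remaining = e^(−Te/τ) = e^(−1.27/0.6396) = 0.1373.
Trapped volume = 460.81 × 0.1373 = 63.269 mL.

63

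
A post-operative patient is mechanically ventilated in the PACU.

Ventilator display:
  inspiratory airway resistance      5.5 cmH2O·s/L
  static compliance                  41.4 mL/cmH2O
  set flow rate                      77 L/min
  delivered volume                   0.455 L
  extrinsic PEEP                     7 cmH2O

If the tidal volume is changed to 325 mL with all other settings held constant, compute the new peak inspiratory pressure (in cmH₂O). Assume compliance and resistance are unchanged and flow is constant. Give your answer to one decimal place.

21.9

Flow: 77 L/min ÷ 60 = 1.2833 L/s.
PIP = Vt/C + R·V̇ + PEEP (constant-flow equation of motion).
Only the elastic term changes: ΔPIP = ΔVt / C = (325 − 455) / 41.4 = -3.14 cmH2O.
Original PIP = 455/41.4 + 5.5×1.2833 + 7 = 25.048 cmH2O; new PIP = 25.048 + (-3.14) = 21.908 cmH2O.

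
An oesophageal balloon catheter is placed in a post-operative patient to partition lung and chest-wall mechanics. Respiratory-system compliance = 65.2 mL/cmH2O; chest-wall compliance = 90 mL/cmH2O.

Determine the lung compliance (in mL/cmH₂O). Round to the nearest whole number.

1/CL = 1/Crs − 1/Ccw.
1/CL = 1/65.2 − 1/90 = 0.004226.
CL = 236.63 mL/cmH2O.

237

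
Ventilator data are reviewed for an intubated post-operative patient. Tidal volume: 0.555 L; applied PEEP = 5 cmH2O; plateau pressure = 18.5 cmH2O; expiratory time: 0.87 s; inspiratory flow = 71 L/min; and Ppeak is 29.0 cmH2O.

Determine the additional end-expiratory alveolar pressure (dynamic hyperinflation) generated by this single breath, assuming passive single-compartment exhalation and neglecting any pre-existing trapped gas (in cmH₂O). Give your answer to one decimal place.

Flow: 71 L/min ÷ 60 = 1.1833 L/s.
R = (PIP − Pplat)/V̇ = (29.0 − 18.5) / 1.1833 = 10.5/1.1833 = 8.873 cmH2O·s/L.
C = Vt/(Pplat − PEEP) = 555.0 / (18.5 − 5) = 555.0/13.5 = 41.111 mL/cmH2O.
τ = R × C = 8.873 × 0.04111 L/cmH2O = 0.3648 s.
Fraction remaining = e^(−Te/τ) = e^(−0.87/0.3648) = 0.0921; trapped volume = 555.0 × 0.0921 = 51.116 mL.
Additional alveolar pressure from trapping ≈ V_trapped / C = 51.116 / 41.111 = 1.243 cmH2O.

1.2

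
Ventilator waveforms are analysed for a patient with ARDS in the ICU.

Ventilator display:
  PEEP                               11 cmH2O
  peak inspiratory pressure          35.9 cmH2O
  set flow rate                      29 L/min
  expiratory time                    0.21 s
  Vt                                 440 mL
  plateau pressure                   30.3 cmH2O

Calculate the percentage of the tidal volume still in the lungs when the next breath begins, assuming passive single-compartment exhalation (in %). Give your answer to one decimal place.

45.2

Flow: 29 L/min ÷ 60 = 0.4833 L/s.
R = (PIP − Pplat)/V̇ = (35.9 − 30.3) / 0.4833 = 5.6/0.4833 = 11.587 cmH2O·s/L.
C = Vt/(Pplat − PEEP) = 440.0 / (30.3 − 11) = 440.0/19.3 = 22.798 mL/cmH2O.
τ = R × C = 11.587 × 0.0228 L/cmH2O = 0.2642 s.
Fraction remaining at end-expiration = e^(−Te/τ) = e^(−0.21/0.2642) = 0.4516 → 45.16%.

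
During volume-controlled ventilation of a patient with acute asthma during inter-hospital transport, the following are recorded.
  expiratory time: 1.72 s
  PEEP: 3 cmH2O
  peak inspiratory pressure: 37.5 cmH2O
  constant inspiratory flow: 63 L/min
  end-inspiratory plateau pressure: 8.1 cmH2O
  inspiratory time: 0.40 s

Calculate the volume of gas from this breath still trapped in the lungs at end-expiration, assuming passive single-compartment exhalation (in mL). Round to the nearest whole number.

199

Flow: 63 L/min ÷ 60 = 1.05 L/s.
Vt = flow × Ti = 1.05 L/s × 0.40 s × 1000 mL/L = 420.0 mL.
R = (PIP − Pplat)/V̇ = (37.5 − 8.1) / 1.05 = 29.4/1.05 = 28.0 cmH2O·s/L.
C = Vt/(Pplat − PEEP) = 420.0 / (8.1 − 3) = 420.0/5.1 = 82.353 mL/cmH2O.
τ = R × C = 28.0 × 0.08235 L/cmH2O = 2.306 s.
Fraction remaining = e^(−Te/τ) = e^(−1.72/2.306) = 0.4743.
Trapped volume = 420.0 × 0.4743 = 199.21 mL.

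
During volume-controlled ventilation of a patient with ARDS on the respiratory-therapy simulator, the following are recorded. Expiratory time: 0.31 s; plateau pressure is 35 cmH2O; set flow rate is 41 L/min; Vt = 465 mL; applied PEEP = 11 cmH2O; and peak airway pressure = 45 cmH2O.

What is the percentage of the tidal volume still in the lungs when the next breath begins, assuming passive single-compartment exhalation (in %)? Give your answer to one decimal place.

33.5

Flow: 41 L/min ÷ 60 = 0.6833 L/s.
R = (PIP − Pplat)/V̇ = (45 − 35) / 0.6833 = 10.0/0.6833 = 14.635 cmH2O·s/L.
C = Vt/(Pplat − PEEP) = 465.0 / (35 − 11) = 465.0/24.0 = 19.375 mL/cmH2O.
τ = R × C = 14.635 × 0.01938 L/cmH2O = 0.2836 s.
Fraction remaining at end-expiration = e^(−Te/τ) = e^(−0.31/0.2836) = 0.3352 → 33.52%.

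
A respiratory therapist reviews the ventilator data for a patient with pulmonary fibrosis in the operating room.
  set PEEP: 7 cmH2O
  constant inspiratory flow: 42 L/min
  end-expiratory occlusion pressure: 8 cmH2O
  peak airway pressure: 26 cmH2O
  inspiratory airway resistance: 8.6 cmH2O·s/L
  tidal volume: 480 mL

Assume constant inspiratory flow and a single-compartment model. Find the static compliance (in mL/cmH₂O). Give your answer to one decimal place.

40.1

Flow: 42 L/min ÷ 60 = 0.7 L/s.
Total PEEP = 8 cmH2O (set 7 + intrinsic 1); this is the baseline alveolar pressure.
Equation of motion (constant flow): PIP = Vt/C + R·V̇ + PEEP.
Vt/C = PIP − R·V̇ − PEEP = 26 − 8.6×0.7 − 8 = 26 − 6.02 − 8 = 11.98 cmH2O.
C = Vt / 11.98 = 480 / 11.98 = 40.067 mL/cmH2O.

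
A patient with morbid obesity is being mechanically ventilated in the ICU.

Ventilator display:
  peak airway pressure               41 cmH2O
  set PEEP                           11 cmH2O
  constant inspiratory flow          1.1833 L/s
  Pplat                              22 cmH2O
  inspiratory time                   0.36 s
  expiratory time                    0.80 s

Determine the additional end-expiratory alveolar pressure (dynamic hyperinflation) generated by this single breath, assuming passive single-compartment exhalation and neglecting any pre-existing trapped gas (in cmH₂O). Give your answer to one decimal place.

Vt = flow × Ti = 1.1833 L/s × 0.36 s × 1000 mL/L = 425.99 mL.
R = (PIP − Pplat)/V̇ = (41 − 22) / 1.1833 = 19.0/1.1833 = 16.057 cmH2O·s/L.
C = Vt/(Pplat − PEEP) = 425.99 / (22 − 11) = 425.99/11.0 = 38.726 mL/cmH2O.
τ = R × C = 16.057 × 0.03873 L/cmH2O = 0.6219 s.
Fraction remaining = e^(−Te/τ) = e^(−0.80/0.6219) = 0.2763; trapped volume = 425.99 × 0.2763 = 117.7 mL.
Additional alveolar pressure from trapping ≈ V_trapped / C = 117.7 / 38.726 = 3.039 cmH2O.

3.0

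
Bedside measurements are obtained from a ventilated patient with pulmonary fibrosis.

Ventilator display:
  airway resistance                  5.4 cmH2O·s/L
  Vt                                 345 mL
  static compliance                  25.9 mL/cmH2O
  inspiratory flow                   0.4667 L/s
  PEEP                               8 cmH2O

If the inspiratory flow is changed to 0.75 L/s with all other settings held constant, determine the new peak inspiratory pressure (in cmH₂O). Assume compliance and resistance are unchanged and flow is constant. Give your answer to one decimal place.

25.4

PIP = Vt/C + R·V̇ + PEEP (constant-flow equation of motion).
Only the resistive term changes: ΔPIP = R × ΔV̇ = 5.4 × (0.75 − 0.4667) = 5.4 × 0.2833 = 1.53 cmH2O.
Original PIP = 345/25.9 + 5.4×0.4667 + 8 = 23.841 cmH2O; new PIP = 23.841 + (1.53) = 25.371 cmH2O.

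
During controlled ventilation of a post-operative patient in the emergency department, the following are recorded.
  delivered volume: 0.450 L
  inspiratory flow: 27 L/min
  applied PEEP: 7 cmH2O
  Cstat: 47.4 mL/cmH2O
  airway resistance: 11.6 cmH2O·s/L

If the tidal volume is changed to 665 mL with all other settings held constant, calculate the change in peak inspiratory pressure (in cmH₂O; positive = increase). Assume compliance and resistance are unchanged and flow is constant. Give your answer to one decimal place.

4.5

PIP = Vt/C + R·V̇ + PEEP (constant-flow equation of motion).
Only the elastic term changes: ΔPIP = ΔVt / C = (665 − 450) / 47.4 = 4.536 cmH2O.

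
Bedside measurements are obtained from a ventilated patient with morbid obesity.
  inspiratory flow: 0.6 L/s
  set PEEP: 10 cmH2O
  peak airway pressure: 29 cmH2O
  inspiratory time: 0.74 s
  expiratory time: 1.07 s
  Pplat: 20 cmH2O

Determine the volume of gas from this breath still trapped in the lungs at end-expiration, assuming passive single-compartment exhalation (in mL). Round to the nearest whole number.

Vt = flow × Ti = 0.6 L/s × 0.74 s × 1000 mL/L = 444.0 mL.
R = (PIP − Pplat)/V̇ = (29 − 20) / 0.6 = 9.0/0.6 = 15.0 cmH2O·s/L.
C = Vt/(Pplat − PEEP) = 444.0 / (20 − 10) = 444.0/10.0 = 44.4 mL/cmH2O.
τ = R × C = 15.0 × 0.0444 L/cmH2O = 0.666 s.
Fraction remaining = e^(−Te/τ) = e^(−1.07/0.666) = 0.2006.
Trapped volume = 444.0 × 0.2006 = 89.066 mL.

89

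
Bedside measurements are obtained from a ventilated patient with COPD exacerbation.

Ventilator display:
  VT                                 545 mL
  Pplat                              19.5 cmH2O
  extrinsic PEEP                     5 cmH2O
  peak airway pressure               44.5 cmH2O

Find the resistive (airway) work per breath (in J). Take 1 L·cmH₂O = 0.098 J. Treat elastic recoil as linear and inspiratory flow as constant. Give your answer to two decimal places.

With constant inspiratory flow the resistive pressure is constant at PIP − Pplat = 44.5 − 19.5 = 25.0 cmH2O, so resistive work = 25.0 × 0.545 = 13.625 L·cmH2O.
× 0.098 J/(L·cmH2O) → 1.335 J.

1.34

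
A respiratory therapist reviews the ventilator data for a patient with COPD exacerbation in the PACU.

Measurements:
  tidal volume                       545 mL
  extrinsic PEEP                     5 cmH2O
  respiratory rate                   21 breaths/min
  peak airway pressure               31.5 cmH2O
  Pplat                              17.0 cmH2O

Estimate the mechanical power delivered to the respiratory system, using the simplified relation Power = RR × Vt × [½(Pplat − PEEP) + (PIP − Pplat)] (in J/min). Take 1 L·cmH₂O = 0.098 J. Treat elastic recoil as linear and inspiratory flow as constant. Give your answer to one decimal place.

23.0

Per-breath work = Vt × [½(Pplat−PEEP) + (PIP−Pplat)] = 0.545 × [0.5×12.0 + 14.5] = 0.545 × 20.5 = 11.173 L·cmH2O.
Power = 21 × 11.173 = 234.63 L·cmH2O/min.
× 0.098 J/(L·cmH2O) → 22.994 J/min.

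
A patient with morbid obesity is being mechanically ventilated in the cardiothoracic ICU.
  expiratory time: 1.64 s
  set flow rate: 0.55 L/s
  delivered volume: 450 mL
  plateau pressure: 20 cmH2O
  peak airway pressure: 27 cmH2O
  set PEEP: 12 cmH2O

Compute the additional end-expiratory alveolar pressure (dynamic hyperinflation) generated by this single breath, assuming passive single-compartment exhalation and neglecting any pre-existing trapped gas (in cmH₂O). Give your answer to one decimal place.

0.8

R = (PIP − Pplat)/V̇ = (27 − 20) / 0.55 = 7.0/0.55 = 12.727 cmH2O·s/L.
C = Vt/(Pplat − PEEP) = 450.0 / (20 − 12) = 450.0/8.0 = 56.25 mL/cmH2O.
τ = R × C = 12.727 × 0.05625 L/cmH2O = 0.7159 s.
Fraction remaining = e^(−Te/τ) = e^(−1.64/0.7159) = 0.1012; trapped volume = 450.0 × 0.1012 = 45.54 mL.
Additional alveolar pressure from trapping ≈ V_trapped / C = 45.54 / 56.25 = 0.8096 cmH2O.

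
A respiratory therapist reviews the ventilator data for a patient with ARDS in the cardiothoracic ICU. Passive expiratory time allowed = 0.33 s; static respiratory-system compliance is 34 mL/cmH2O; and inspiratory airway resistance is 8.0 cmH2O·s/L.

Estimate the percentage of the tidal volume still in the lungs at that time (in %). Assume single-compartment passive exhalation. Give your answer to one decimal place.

τ = R × C = 8.0 × 34 mL/cmH2O = 8.0 × 0.034 L/cmH2O = 0.272 s.
Passive exhalation: V(t)/V₀ = e^(−t/τ) = e^(−0.33/0.272) = 0.2972.
Fraction remaining = 0.2972 → 29.72%.

29.7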